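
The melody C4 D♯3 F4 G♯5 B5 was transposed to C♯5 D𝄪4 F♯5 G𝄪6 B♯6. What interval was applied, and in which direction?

up an augmented octave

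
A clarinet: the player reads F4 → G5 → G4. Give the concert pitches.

D4 E5 E4

The A clarinet sounds a minor third below written, so transpose each written note down a minor third.
F4 gives D4
G5 gives E5
G4 gives E4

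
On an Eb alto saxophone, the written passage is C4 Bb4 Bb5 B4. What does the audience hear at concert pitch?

Eb3 Db4 Db5 D4

The Eb alto saxophone sounds a major sixth below written, so transpose each written note down a major sixth.
C4 -> Eb3
Bb4 -> Db4
Bb5 -> Db5
B4 -> D4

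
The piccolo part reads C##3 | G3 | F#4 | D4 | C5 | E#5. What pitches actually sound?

The piccolo sounds a perfect octave above written, so transpose each written note up a perfect octave.
C##3 to C##4
G3 to G4
F#4 to F#5
D4 to D5
C5 to C6
E#5 to E#6

C##4 G4 F#5 D5 C6 E#6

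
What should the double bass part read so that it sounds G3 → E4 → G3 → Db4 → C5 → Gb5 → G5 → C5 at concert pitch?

G4 E5 G4 Db5 C6 Gb6 G6 C6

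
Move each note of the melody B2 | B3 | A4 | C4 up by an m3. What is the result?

B2 becomes D3
B3 becomes D4
A4 becomes C5
C4 becomes Eb4

D3 D4 C5 Eb4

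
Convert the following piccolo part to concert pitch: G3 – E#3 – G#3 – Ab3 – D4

G4 E#4 G#4 Ab4 D5

Written C4 on the piccolo sounds as C5, a perfect octave higher; apply that shift to every note.
G3 gives G4
E#3 gives E#4
G#3 gives G#4
Ab3 gives Ab4
D4 gives D5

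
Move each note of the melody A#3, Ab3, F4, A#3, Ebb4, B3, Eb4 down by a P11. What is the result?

A#3: an eleventh down reaches E, and 17 semitones makes it E#2.
Ab3: an eleventh down reaches E, and 17 semitones makes it Eb2.
F4 down a perfect eleventh is C3.
A perfect eleventh down from A#3 gives E#2.
Ebb4: an eleventh down reaches B, and 17 semitones makes it Bbb2.
A perfect eleventh down from B3 gives F#2.
Eb4: an eleventh down reaches B, and 17 semitones makes it Bb2.

E#2 Eb2 C3 E#2 Bbb2 F#2 Bb2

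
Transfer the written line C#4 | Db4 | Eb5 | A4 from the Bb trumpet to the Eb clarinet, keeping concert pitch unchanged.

First find concert pitch: the Bb trumpet sounds a major second below written, so C#4 Db4 Eb5 A4 sounds B3 Cb4 Db5 G4.
Then write for Eb clarinet: it sounds a minor third above written, so the part must be a minor third below concert.
B3 → G#3
Cb4 → Ab3
Db5 → Bb4
G4 → E4

G#3 Ab3 Bb4 E4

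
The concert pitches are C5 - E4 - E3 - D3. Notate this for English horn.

The English horn sounds a perfect fifth below written, so the written part must be a perfect fifth above concert — transpose each note up.
C5 becomes G5
E4 becomes B4
E3 becomes B3
D3 becomes A3

G5 B4 B3 A3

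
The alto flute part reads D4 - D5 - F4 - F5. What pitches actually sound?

Written C4 on the alto flute sounds as G3, a perfect fourth lower; apply that shift to every note.
D4 → A3
D5 → A4
F4 → C4
F5 → C5

A3 A4 C4 C5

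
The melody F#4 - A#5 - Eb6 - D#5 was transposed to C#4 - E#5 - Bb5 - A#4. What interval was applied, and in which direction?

down a perfect fourth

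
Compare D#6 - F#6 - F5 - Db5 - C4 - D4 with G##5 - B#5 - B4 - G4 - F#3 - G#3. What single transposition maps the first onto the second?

down a diminished fifth

Take the first pair: D#6 → G##5. D to G spans 5 letter names, so the interval is some kind of fifth.
G##5 to D#6 is 6 semitones, which makes it a diminished fifth; the second version is lower, so the direction is down.
Checking another pair — D4 → G#3 — gives the same interval.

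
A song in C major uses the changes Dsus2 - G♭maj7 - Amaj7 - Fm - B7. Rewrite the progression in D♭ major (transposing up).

C major up to D♭ major is a minor second; each chord root moves by that interval while the quality stays the same.
Dsus2: root D up a minor second → Eb, giving Ebsus2.
G♭maj7: root G♭ up a minor second → Abb, giving Abbmaj7.
Amaj7: root A up a minor second → Bb, giving Bbmaj7.
Fm: root F up a minor second → Gb, giving Gbm.
B7: root B up a minor second → C, giving C7.

Ebsus2 Abbmaj7 Bbmaj7 Gbm C7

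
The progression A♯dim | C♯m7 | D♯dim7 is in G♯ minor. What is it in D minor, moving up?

G♯ minor up to D minor is a diminished fifth; each chord root moves by that interval while the quality stays the same.
A♯dim: root A♯ up a diminished fifth → E, giving Edim.
C♯m7: root C♯ up a diminished fifth → G, giving Gm7.
D♯dim7: root D♯ up a diminished fifth → A, giving Adim7.

Edim Gm7 Adim7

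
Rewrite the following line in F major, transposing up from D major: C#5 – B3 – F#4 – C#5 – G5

From D up to F is a minor third; apply that to each pitch.
C#5 -> E5
B3 -> D4
F#4 -> A4
C#5 -> E5
G5 -> Bb5

E5 D4 A4 E5 Bb5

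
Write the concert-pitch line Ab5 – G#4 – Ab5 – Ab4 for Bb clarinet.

Written C4 sounds as Bb3 on the Bb clarinet, so concert pitches are written a major second up.
Ab5 → Bb5
G#4 → A#4
Ab5 → Bb5
Ab4 → Bb4

Bb5 A#4 Bb5 Bb4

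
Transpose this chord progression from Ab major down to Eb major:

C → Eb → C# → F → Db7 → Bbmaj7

Ab major down to Eb major is a perfect fourth; each chord root moves by that interval while the quality stays the same.
C: root C down a perfect fourth → G, giving G.
Eb: root Eb down a perfect fourth → Bb, giving Bb.
C#: root C# down a perfect fourth → G#, giving G#.
F: root F down a perfect fourth → C, giving C.
Db7: root Db down a perfect fourth → Ab, giving Ab7.
Bbmaj7: root Bb down a perfect fourth → F, giving Fmaj7.

G Bb G# C Ab7 Fmaj7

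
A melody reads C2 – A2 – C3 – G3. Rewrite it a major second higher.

A major second up from C2 gives D2.
A2 up a major second is B2.
C3 up a major second is D3.
A major second up from G3 gives A3.

D2 B2 D3 A3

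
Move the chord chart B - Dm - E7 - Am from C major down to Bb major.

A Cm D7 Gm

C major down to Bb major is a major second; each chord root moves by that interval while the quality stays the same.
B: root B down a major second → A, giving A.
Dm: root D down a major second → C, giving Cm.
E7: root E down a major second → D, giving D7.
Am: root A down a major second → G, giving Gm.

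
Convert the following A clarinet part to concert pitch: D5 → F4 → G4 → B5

B4 D4 E4 G#5

The A clarinet sounds a minor third below written, so transpose each written note down a minor third.
D5 to B4
F4 to D4
G4 to E4
B5 to G#5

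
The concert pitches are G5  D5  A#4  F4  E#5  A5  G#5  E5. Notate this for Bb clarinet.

A5 E5 B#4 G4 F##5 B5 A#5 F#5

Written C4 sounds as Bb3 on the Bb clarinet, so concert pitches are written a major second up.
G5 to A5
D5 to E5
A#4 to B#4
F4 to G4
E#5 to F##5
A5 to B5
G#5 to A#5
E5 to F#5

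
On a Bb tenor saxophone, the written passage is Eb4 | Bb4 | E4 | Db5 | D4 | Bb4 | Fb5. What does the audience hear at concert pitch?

Db3 Ab3 D3 Cb4 C3 Ab3 Ebb4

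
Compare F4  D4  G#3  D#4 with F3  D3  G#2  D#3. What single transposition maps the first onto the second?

From F4 to F3 is 8 letter names — an octave of some quality.
F3 to F4 is 12 semitones, which makes it a perfect octave; the second version is lower, so the direction is down.
Checking another pair — D#4 → D#3 — gives the same interval.

down a perfect octave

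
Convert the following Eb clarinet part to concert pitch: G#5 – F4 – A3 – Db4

B5 Ab4 C4 Fb4

Written C4 on the Eb clarinet sounds as Eb4, a minor third higher; apply that shift to every note.
G#5 -> B5
F4 -> Ab4
A3 -> C4
Db4 -> Fb4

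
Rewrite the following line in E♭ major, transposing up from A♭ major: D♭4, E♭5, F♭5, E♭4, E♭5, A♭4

Ab4 Bb5 Cb6 Bb4 Bb5 Eb5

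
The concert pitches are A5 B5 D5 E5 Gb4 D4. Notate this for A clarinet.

C6 D6 F5 G5 Bbb4 F4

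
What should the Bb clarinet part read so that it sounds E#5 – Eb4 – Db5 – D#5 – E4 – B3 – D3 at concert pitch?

F##5 F4 Eb5 E#5 F#4 C#4 E3

Written C4 sounds as Bb3 on the Bb clarinet, so concert pitches are written a major second up.
E#5 → F##5
Eb4 → F4
Db5 → Eb5
D#5 → E#5
E4 → F#4
B3 → C#4
D3 → E3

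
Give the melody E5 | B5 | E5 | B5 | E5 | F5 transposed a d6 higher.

Cb6 Gb6 Cb6 Gb6 Cb6 Dbb6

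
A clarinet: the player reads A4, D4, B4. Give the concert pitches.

The A clarinet sounds a minor third below written, so transpose each written note down a minor third.
A4 becomes F#4
D4 becomes B3
B4 becomes G#4

F#4 B3 G#4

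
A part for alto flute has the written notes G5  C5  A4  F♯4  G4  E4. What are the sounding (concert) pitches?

The alto flute sounds a perfect fourth below written, so transpose each written note down a perfect fourth.
G5 to D5
C5 to G4
A4 to E4
F#4 to C#4
G4 to D4
E4 to B3

D5 G4 E4 C#4 D4 B3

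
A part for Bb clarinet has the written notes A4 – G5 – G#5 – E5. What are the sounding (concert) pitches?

The Bb clarinet sounds a major second below written, so transpose each written note down a major second.
A4 becomes G4
G5 becomes F5
G#5 becomes F#5
E5 becomes D5

G4 F5 F#5 D5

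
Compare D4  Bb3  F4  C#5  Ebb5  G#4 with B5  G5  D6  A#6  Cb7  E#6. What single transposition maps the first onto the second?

From D4 to B5 is 13 letter names — a thirteenth of some quality.
D4 to B5 is 21 semitones, which makes it a major thirteenth; the second version is higher, so the direction is up.
Checking another pair — G#4 → E#6 — gives the same interval.

up a major thirteenth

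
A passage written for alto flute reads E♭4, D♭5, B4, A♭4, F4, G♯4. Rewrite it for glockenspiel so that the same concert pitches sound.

First find concert pitch: the alto flute sounds a perfect fourth below written, so E♭4 D♭5 B4 A♭4 F4 G♯4 sounds Bb3 Ab4 F#4 Eb4 C4 D#4.
Then write for glockenspiel: it sounds a perfect fifteenth above written, so the part must be a perfect fifteenth below concert.
Bb3 → Bb1
Ab4 → Ab2
F#4 → F#2
Eb4 → Eb2
C4 → C2
D#4 → D#2

Bb1 Ab2 F#2 Eb2 C2 D#2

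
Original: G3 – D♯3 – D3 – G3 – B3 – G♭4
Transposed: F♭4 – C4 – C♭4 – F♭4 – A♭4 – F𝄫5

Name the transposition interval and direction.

up a diminished seventh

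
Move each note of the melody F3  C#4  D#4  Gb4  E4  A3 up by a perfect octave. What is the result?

F4 C#5 D#5 Gb5 E5 A4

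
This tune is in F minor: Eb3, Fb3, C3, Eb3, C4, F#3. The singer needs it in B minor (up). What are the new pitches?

A3 Bb3 F#3 A3 F#4 B#3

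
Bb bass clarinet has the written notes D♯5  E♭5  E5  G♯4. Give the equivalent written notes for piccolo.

First find concert pitch: the Bb bass clarinet sounds a major ninth below written, so D♯5 E♭5 E5 G♯4 sounds C#4 Db4 D4 F#3.
Then write for piccolo: it sounds a perfect octave above written, so the part must be a perfect octave below concert.
C#4 → C#3
Db4 → Db3
D4 → D3
F#3 → F#2

C#3 Db3 D3 F#2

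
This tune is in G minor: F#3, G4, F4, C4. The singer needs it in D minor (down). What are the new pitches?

C#3 D4 C4 G3

From G down to D is a perfect fourth; apply that to each pitch.
F#3 → C#3
G4 → D4
F4 → C4
C4 → G3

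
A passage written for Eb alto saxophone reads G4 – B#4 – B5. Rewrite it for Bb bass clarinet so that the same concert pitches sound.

First find concert pitch: the Eb alto saxophone sounds a major sixth below written, so G4 B#4 B5 sounds Bb3 D#4 D5.
Then write for Bb bass clarinet: it sounds a major ninth below written, so the part must be a major ninth above concert.
Bb3 → C5
D#4 → E#5
D5 → E6

C5 E#5 E6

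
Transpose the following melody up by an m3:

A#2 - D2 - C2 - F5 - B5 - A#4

C#3 F2 Eb2 Ab5 D6 C#5

A minor third up from A#2 gives C#3.
A minor third up from D2 gives F2.
C2 up a minor third is Eb2.
A minor third up from F5 gives Ab5.
A minor third up from B5 gives D6.
A minor third up from A#4 gives C#5.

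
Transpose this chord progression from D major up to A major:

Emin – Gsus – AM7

Bmin Dsus EM7

D major up to A major is a perfect fifth; each chord root moves by that interval while the quality stays the same.
Emin: root E up a perfect fifth → B, giving Bmin.
Gsus: root G up a perfect fifth → D, giving Dsus.
AM7: root A up a perfect fifth → E, giving EM7.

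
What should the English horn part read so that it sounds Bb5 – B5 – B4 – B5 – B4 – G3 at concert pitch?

Written C4 sounds as F3 on the English horn, so concert pitches are written a perfect fifth up.
Bb5 gives F6
B5 gives F#6
B4 gives F#5
B5 gives F#6
B4 gives F#5
G3 gives D4

F6 F#6 F#5 F#6 F#5 D4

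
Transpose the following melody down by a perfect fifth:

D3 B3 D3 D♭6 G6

G2 E3 G2 Gb5 C6

D3 down a perfect fifth is G2.
B3 down a perfect fifth is E3.
D3 down a perfect fifth is G2.
Db6 down a perfect fifth is Gb5.
G6 down a perfect fifth is C6.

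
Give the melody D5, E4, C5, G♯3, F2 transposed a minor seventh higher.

C6 D5 Bb5 F#4 Eb3

D5 -> C6
E4 -> D5
C5 -> Bb5
G#3 -> F#4
F2 -> Eb3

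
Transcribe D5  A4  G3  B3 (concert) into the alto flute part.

G5 D5 C4 E4

Written C4 sounds as G3 on the alto flute, so concert pitches are written a perfect fourth up.
D5 gives G5
A4 gives D5
G3 gives C4
B3 gives E4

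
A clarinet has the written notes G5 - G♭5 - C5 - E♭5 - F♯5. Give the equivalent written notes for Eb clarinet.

C#5 C5 F#4 A4 B#4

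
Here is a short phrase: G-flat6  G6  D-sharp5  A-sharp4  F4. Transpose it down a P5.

Cb6 C6 G#4 D#4 Bb3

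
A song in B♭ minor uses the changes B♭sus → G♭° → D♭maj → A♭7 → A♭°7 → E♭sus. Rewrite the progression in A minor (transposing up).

Asus F° Cmaj G7 G°7 Dsus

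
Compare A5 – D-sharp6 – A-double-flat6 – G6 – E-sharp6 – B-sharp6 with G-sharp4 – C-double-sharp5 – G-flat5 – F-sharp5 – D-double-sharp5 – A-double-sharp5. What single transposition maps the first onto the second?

down a minor ninth

Take the first pair: A5 → G#4. A to G spans 9 letter names, so the interval is some kind of ninth.
G#4 to A5 is 13 semitones, which makes it a minor ninth; the second version is lower, so the direction is down.
Checking another pair — B#6 → A##5 — gives the same interval.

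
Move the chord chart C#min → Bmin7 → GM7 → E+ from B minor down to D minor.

B minor down to D minor is a major sixth; each chord root moves by that interval while the quality stays the same.
C#min: root C# down a major sixth → E, giving Emin.
Bmin7: root B down a major sixth → D, giving Dmin7.
GM7: root G down a major sixth → Bb, giving BbM7.
E+: root E down a major sixth → G, giving G+.

Emin Dmin7 BbM7 G+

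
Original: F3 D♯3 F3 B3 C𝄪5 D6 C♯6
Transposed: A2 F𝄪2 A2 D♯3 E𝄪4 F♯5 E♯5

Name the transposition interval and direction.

down a minor sixth

From F3 to A2 is 6 letter names — a sixth of some quality.
A2 to F3 is 8 semitones, which makes it a minor sixth; the second version is lower, so the direction is down.
Checking another pair — C#6 → E#5 — gives the same interval.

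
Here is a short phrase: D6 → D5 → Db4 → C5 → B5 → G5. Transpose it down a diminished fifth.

G#5 G#4 G3 F#4 E#5 C#5

D6 -> G#5
D5 -> G#4
Db4 -> G3
C5 -> F#4
B5 -> E#5
G5 -> C#5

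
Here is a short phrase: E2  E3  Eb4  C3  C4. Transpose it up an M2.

E2 -> F#2
E3 -> F#3
Eb4 -> F4
C3 -> D3
C4 -> D4

F#2 F#3 F4 D3 D4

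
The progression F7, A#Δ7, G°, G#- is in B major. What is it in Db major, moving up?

Abb7 CΔ7 Bbb° Bb-

B major up to Db major is a diminished third; each chord root moves by that interval while the quality stays the same.
F7: root F up a diminished third → Abb, giving Abb7.
A#Δ7: root A# up a diminished third → C, giving CΔ7.
G°: root G up a diminished third → Bbb, giving Bbb°.
G#-: root G# up a diminished third → Bb, giving Bb-.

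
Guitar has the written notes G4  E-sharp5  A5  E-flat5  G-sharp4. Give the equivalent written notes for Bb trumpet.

First find concert pitch: the guitar sounds a perfect octave below written, so G4 E-sharp5 A5 E-flat5 G-sharp4 sounds G3 E#4 A4 Eb4 G#3.
Then write for Bb trumpet: it sounds a major second below written, so the part must be a major second above concert.
G3 → A3
E#4 → F##4
A4 → B4
Eb4 → F4
G#3 → A#3

A3 F##4 B4 F4 A#3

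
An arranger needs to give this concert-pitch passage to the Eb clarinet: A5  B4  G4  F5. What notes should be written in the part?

F#5 G#4 E4 D5

The Eb clarinet sounds a minor third above written, so the written part must be a minor third below concert — transpose each note down.
A5 -> F#5
B4 -> G#4
G4 -> E4
F5 -> D5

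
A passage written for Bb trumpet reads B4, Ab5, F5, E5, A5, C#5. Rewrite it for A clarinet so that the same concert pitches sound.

C5 Bbb5 Gb5 F5 Bb5 D5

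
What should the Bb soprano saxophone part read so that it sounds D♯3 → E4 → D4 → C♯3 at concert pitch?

E#3 F#4 E4 D#3

Written C4 sounds as Bb3 on the Bb soprano saxophone, so concert pitches are written a major second up.
D#3 to E#3
E4 to F#4
D4 to E4
C#3 to D#3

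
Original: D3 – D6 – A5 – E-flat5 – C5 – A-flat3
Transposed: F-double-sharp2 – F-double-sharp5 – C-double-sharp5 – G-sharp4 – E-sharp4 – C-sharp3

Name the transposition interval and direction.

down a diminished sixth

From D3 to F##2 is 6 letter names — a sixth of some quality.
F##2 to D3 is 7 semitones, which makes it a diminished sixth; the second version is lower, so the direction is down.
Checking another pair — Ab3 → C#3 — gives the same interval.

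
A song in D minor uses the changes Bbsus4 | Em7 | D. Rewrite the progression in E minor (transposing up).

Csus4 F#m7 E

D minor up to E minor is a major second; each chord root moves by that interval while the quality stays the same.
Bbsus4: root Bb up a major second → C, giving Csus4.
Em7: root E up a major second → F#, giving F#m7.
D: root D up a major second → E, giving E.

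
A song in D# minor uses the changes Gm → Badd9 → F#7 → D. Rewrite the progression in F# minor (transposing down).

Bbm Dadd9 A7 F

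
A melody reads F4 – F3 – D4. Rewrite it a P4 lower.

C4 C3 A3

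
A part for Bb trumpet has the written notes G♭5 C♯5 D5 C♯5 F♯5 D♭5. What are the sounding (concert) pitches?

Written C4 on the Bb trumpet sounds as Bb3, a major second lower; apply that shift to every note.
Gb5 to Fb5
C#5 to B4
D5 to C5
C#5 to B4
F#5 to E5
Db5 to Cb5

Fb5 B4 C5 B4 E5 Cb5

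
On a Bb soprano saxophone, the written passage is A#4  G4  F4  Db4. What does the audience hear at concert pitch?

The Bb soprano saxophone sounds a major second below written, so transpose each written note down a major second.
A#4 → G#4
G4 → F4
F4 → Eb4
Db4 → Cb4

G#4 F4 Eb4 Cb4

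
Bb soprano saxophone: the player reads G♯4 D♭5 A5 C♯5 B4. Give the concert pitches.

F#4 Cb5 G5 B4 A4

The Bb soprano saxophone sounds a major second below written, so transpose each written note down a major second.
G#4 to F#4
Db5 to Cb5
A5 to G5
C#5 to B4
B4 to A4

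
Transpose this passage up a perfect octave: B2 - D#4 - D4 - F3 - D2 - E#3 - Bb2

B3 D#5 D5 F4 D3 E#4 Bb3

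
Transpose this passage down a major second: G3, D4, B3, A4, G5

G3: a second down reaches F, and 2 semitones makes it F3.
A major second down from D4 gives C4.
B3 down a major second is A3.
A4 down a major second is G4.
A major second down from G5 gives F5.

F3 C4 A3 G4 F5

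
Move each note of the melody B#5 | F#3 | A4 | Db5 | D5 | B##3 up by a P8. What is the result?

B#6 F#4 A5 Db6 D6 B##4

B#5 up a perfect octave is B#6.
F#3: an octave up reaches F, and 12 semitones makes it F#4.
A4: an octave up reaches A, and 12 semitones makes it A5.
Db5: an octave up reaches D, and 12 semitones makes it Db6.
D5: an octave up reaches D, and 12 semitones makes it D6.
A perfect octave up from B##3 gives B##4.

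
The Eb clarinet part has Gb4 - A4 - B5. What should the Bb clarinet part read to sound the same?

Cb5 D5 E6

First find concert pitch: the Eb clarinet sounds a minor third above written, so Gb4 A4 B5 sounds Bbb4 C5 D6.
Then write for Bb clarinet: it sounds a major second below written, so the part must be a major second above concert.
Bbb4 → Cb5
C5 → D5
D6 → E6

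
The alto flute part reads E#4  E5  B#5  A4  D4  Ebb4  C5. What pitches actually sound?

B#3 B4 F##5 E4 A3 Bbb3 G4

Written C4 on the alto flute sounds as G3, a perfect fourth lower; apply that shift to every note.
E#4 gives B#3
E5 gives B4
B#5 gives F##5
A4 gives E4
D4 gives A3
Ebb4 gives Bbb3
C5 gives G4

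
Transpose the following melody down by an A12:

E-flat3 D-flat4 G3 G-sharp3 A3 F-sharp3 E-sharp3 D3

An augmented twelfth down from Eb3 gives Abb1.
Db4: a twelfth down reaches G, and 20 semitones makes it Gbb2.
An augmented twelfth down from G3 gives Cb2.
G#3: a twelfth down reaches C, and 20 semitones makes it C2.
A3: a twelfth down reaches D, and 20 semitones makes it Db2.
F#3: a twelfth down reaches B, and 20 semitones makes it Bb1.
E#3: a twelfth down reaches A, and 20 semitones makes it A1.
D3: a twelfth down reaches G, and 20 semitones makes it Gb1.

Abb1 Gbb2 Cb2 C2 Db2 Bb1 A1 Gb1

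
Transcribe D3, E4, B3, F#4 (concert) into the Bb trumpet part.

E3 F#4 C#4 G#4

Written C4 sounds as Bb3 on the Bb trumpet, so concert pitches are written a major second up.
D3 gives E3
E4 gives F#4
B3 gives C#4
F#4 gives G#4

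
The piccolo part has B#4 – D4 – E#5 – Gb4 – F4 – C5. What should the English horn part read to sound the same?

First find concert pitch: the piccolo sounds a perfect octave above written, so B#4 D4 E#5 Gb4 F4 C5 sounds B#5 D5 E#6 Gb5 F5 C6.
Then write for English horn: it sounds a perfect fifth below written, so the part must be a perfect fifth above concert.
B#5 → F##6
D5 → A5
E#6 → B#6
Gb5 → Db6
F5 → C6
C6 → G6

F##6 A5 B#6 Db6 C6 G6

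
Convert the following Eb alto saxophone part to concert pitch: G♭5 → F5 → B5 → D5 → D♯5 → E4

Bbb4 Ab4 D5 F4 F#4 G3

Written C4 on the Eb alto saxophone sounds as Eb3, a major sixth lower; apply that shift to every note.
Gb5 -> Bbb4
F5 -> Ab4
B5 -> D5
D5 -> F4
D#5 -> F#4
E4 -> G3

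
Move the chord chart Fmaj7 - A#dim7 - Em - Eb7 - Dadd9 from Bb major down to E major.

Bb major down to E major is a diminished fifth; each chord root moves by that interval while the quality stays the same.
Fmaj7: root F down a diminished fifth → B, giving Bmaj7.
A#dim7: root A# down a diminished fifth → D##, giving D##dim7.
Em: root E down a diminished fifth → A#, giving A#m.
Eb7: root Eb down a diminished fifth → A, giving A7.
Dadd9: root D down a diminished fifth → G#, giving G#add9.

Bmaj7 D##dim7 A#m A7 G#add9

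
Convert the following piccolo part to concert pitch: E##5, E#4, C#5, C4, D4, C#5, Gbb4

Written C4 on the piccolo sounds as C5, a perfect octave higher; apply that shift to every note.
E##5 gives E##6
E#4 gives E#5
C#5 gives C#6
C4 gives C5
D4 gives D5
C#5 gives C#6
Gbb4 gives Gbb5

E##6 E#5 C#6 C5 D5 C#6 Gbb5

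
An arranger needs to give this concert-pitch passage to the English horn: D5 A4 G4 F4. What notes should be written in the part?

Written C4 sounds as F3 on the English horn, so concert pitches are written a perfect fifth up.
D5 becomes A5
A4 becomes E5
G4 becomes D5
F4 becomes C5

A5 E5 D5 C5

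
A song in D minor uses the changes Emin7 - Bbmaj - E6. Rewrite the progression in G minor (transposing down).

Amin7 Ebmaj A6

D minor down to G minor is a perfect fifth; each chord root moves by that interval while the quality stays the same.
Emin7: root E down a perfect fifth → A, giving Amin7.
Bbmaj: root Bb down a perfect fifth → Eb, giving Ebmaj.
E6: root E down a perfect fifth → A, giving A6.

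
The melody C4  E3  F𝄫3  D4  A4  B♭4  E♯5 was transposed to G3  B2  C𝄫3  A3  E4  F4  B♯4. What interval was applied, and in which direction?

down a perfect fourth

Take the first pair: C4 → G3. C to G spans 4 letter names, so the interval is some kind of fourth.
G3 to C4 is 5 semitones, which makes it a perfect fourth; the second version is lower, so the direction is down.
Checking another pair — E#5 → B#4 — gives the same interval.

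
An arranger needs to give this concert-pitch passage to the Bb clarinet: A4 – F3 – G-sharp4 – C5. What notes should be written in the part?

B4 G3 A#4 D5

The Bb clarinet sounds a major second below written, so the written part must be a major second above concert — transpose each note up.
A4 → B4
F3 → G3
G#4 → A#4
C5 → D5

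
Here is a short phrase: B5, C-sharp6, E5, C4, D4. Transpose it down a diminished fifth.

E#5 F##5 A#4 F#3 G#3

B5: a fifth down reaches E, and 6 semitones makes it E#5.
C#6: a fifth down reaches F, and 6 semitones makes it F##5.
E5 down a diminished fifth is A#4.
C4 down a diminished fifth is F#3.
A diminished fifth down from D4 gives G#3.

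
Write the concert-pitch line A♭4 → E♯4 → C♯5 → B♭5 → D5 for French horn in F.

Written C4 sounds as F3 on the French horn in F, so concert pitches are written a perfect fifth up.
Ab4 to Eb5
E#4 to B#4
C#5 to G#5
Bb5 to F6
D5 to A5

Eb5 B#4 G#5 F6 A5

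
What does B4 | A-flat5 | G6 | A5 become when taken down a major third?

G4 Fb5 Eb6 F5

B4 to G4
Ab5 to Fb5
G6 to Eb6
A5 to F5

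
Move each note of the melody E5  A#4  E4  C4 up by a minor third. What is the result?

G5 C#5 G4 Eb4

E5: a third up reaches G, and 3 semitones makes it G5.
A#4: a third up reaches C, and 3 semitones makes it C#5.
E4: a third up reaches G, and 3 semitones makes it G4.
C4 up a minor third is Eb4.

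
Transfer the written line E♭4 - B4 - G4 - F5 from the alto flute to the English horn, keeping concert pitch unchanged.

F4 C#5 A4 G5

First find concert pitch: the alto flute sounds a perfect fourth below written, so E♭4 B4 G4 F5 sounds Bb3 F#4 D4 C5.
Then write for English horn: it sounds a perfect fifth below written, so the part must be a perfect fifth above concert.
Bb3 → F4
F#4 → C#5
D4 → A4
C5 → G5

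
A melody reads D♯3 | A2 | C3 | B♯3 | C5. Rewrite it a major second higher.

D#3 up a major second is E#3.
A major second up from A2 gives B2.
C3 up a major second is D3.
B#3: a second up reaches C, and 2 semitones makes it C##4.
A major second up from C5 gives D5.

E#3 B2 D3 C##4 D5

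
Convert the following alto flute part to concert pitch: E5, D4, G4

Written C4 on the alto flute sounds as G3, a perfect fourth lower; apply that shift to every note.
E5 → B4
D4 → A3
G4 → D4

B4 A3 D4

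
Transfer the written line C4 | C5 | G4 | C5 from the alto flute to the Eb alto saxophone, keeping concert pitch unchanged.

E4 E5 B4 E5

First find concert pitch: the alto flute sounds a perfect fourth below written, so C4 C5 G4 C5 sounds G3 G4 D4 G4.
Then write for Eb alto saxophone: it sounds a major sixth below written, so the part must be a major sixth above concert.
G3 → E4
G4 → E5
D4 → B4
G4 → E5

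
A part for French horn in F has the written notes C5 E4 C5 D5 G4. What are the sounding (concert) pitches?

Written C4 on the French horn in F sounds as F3, a perfect fifth lower; apply that shift to every note.
C5 → F4
E4 → A3
C5 → F4
D5 → G4
G4 → C4

F4 A3 F4 G4 C4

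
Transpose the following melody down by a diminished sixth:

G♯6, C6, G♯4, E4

B##5 E#5 B##3 G##3

G#6: a sixth down reaches B, and 7 semitones makes it B##5.
C6: a sixth down reaches E, and 7 semitones makes it E#5.
G#4: a sixth down reaches B, and 7 semitones makes it B##3.
E4: a sixth down reaches G, and 7 semitones makes it G##3.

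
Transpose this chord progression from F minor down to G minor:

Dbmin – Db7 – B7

Ebmin Eb7 C#7

F minor down to G minor is a minor seventh; each chord root moves by that interval while the quality stays the same.
Dbmin: root Db down a minor seventh → Eb, giving Ebmin.
Db7: root Db down a minor seventh → Eb, giving Eb7.
B7: root B down a minor seventh → C#, giving C#7.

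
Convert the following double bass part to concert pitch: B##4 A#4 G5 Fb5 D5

B##3 A#3 G4 Fb4 D4

The double bass sounds a perfect octave below written, so transpose each written note down a perfect octave.
B##4 to B##3
A#4 to A#3
G5 to G4
Fb5 to Fb4
D5 to D4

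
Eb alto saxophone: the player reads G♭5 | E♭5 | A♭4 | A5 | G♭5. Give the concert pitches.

Bbb4 Gb4 Cb4 C5 Bbb4

Written C4 on the Eb alto saxophone sounds as Eb3, a major sixth lower; apply that shift to every note.
Gb5 -> Bbb4
Eb5 -> Gb4
Ab4 -> Cb4
A5 -> C5
Gb5 -> Bbb4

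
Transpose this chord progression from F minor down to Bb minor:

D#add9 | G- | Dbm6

G#add9 C- Gbm6

F minor down to Bb minor is a perfect fifth; each chord root moves by that interval while the quality stays the same.
D#add9: root D# down a perfect fifth → G#, giving G#add9.
G-: root G down a perfect fifth → C, giving C-.
Dbm6: root Db down a perfect fifth → Gb, giving Gbm6.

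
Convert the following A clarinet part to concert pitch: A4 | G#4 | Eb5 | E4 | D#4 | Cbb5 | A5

F#4 E#4 C5 C#4 B#3 Abb4 F#5

Written C4 on the A clarinet sounds as A3, a minor third lower; apply that shift to every note.
A4 becomes F#4
G#4 becomes E#4
Eb5 becomes C5
E4 becomes C#4
D#4 becomes B#3
Cbb5 becomes Abb4
A5 becomes F#5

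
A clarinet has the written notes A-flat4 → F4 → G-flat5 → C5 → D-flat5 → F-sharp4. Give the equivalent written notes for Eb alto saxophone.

D5 B4 C6 F#5 G5 B#4

First find concert pitch: the A clarinet sounds a minor third below written, so A-flat4 F4 G-flat5 C5 D-flat5 F-sharp4 sounds F4 D4 Eb5 A4 Bb4 D#4.
Then write for Eb alto saxophone: it sounds a major sixth below written, so the part must be a major sixth above concert.
F4 → D5
D4 → B4
Eb5 → C6
A4 → F#5
Bb4 → G5
D#4 → B#4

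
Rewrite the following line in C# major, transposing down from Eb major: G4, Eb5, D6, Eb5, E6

From Eb down to C# is a diminished third; apply that to each pitch.
G4 gives E#4
Eb5 gives C#5
D6 gives B#5
Eb5 gives C#5
E6 gives C##6

E#4 C#5 B#5 C#5 C##6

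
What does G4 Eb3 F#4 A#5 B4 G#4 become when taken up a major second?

A4 F3 G#4 B#5 C#5 A#4

G4 -> A4
Eb3 -> F3
F#4 -> G#4
A#5 -> B#5
B4 -> C#5
G#4 -> A#4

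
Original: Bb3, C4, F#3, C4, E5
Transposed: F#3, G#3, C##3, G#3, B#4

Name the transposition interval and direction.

Take the first pair: Bb3 → F#3. B to F spans 4 letter names, so the interval is some kind of fourth.
F#3 to Bb3 is 4 semitones, which makes it a diminished fourth; the second version is lower, so the direction is down.
Checking another pair — E5 → B#4 — gives the same interval.

down a diminished fourth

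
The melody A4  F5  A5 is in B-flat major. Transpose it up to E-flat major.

B-flat major to E-flat major up is a perfect fourth, so every note moves up by that interval.
A4 -> D5
F5 -> Bb5
A5 -> D6

D5 Bb5 D6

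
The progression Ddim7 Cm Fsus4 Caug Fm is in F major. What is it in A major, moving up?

F#dim7 Em Asus4 Eaug Am

F major up to A major is a major third; each chord root moves by that interval while the quality stays the same.
Ddim7: root D up a major third → F#, giving F#dim7.
Cm: root C up a major third → E, giving Em.
Fsus4: root F up a major third → A, giving Asus4.
Caug: root C up a major third → E, giving Eaug.
Fm: root F up a major third → A, giving Am.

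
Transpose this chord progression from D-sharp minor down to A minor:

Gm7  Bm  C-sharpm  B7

Dbm7 Fm Gm F7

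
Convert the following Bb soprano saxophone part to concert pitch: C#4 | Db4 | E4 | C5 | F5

B3 Cb4 D4 Bb4 Eb5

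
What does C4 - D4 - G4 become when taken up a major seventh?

B4 C#5 F#5

C4: a seventh up reaches B, and 11 semitones makes it B4.
A major seventh up from D4 gives C#5.
G4 up a major seventh is F#5.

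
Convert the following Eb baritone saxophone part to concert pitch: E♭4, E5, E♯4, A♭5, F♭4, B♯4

Gb2 G3 G#2 Cb4 Abb2 D#3

Written C4 on the Eb baritone saxophone sounds as Eb2, a major thirteenth lower; apply that shift to every note.
Eb4 becomes Gb2
E5 becomes G3
E#4 becomes G#2
Ab5 becomes Cb4
Fb4 becomes Abb2
B#4 becomes D#3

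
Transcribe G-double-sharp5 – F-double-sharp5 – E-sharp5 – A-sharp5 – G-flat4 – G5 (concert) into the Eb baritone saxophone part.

E##7 D##7 C##7 F##7 Eb6 E7

The Eb baritone saxophone sounds a major thirteenth below written, so the written part must be a major thirteenth above concert — transpose each note up.
G##5 gives E##7
F##5 gives D##7
E#5 gives C##7
A#5 gives F##7
Gb4 gives Eb6
G5 gives E7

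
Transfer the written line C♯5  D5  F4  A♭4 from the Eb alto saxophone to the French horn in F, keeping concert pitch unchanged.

B4 C5 Eb4 Gb4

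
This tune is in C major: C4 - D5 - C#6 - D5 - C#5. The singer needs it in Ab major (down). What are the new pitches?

Ab3 Bb4 A5 Bb4 A4

C major to Ab major down is a major third, so every note moves down by that interval.
C4 to Ab3
D5 to Bb4
C#6 to A5
D5 to Bb4
C#5 to A4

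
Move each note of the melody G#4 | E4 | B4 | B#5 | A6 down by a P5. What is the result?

C#4 A3 E4 E#5 D6

G#4: a fifth down reaches C, and 7 semitones makes it C#4.
A perfect fifth down from E4 gives A3.
B4: a fifth down reaches E, and 7 semitones makes it E4.
B#5 down a perfect fifth is E#5.
A perfect fifth down from A6 gives D6.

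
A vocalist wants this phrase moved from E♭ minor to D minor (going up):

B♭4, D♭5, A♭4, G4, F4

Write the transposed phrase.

A5 C6 G5 F#5 E5

E♭ minor to D minor up is a major seventh, so every note moves up by that interval.
Bb4 → A5
Db5 → C6
Ab4 → G5
G4 → F#5
F4 → E5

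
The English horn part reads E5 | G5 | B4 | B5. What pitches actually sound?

A4 C5 E4 E5

Written C4 on the English horn sounds as F3, a perfect fifth lower; apply that shift to every note.
E5 gives A4
G5 gives C5
B4 gives E4
B5 gives E5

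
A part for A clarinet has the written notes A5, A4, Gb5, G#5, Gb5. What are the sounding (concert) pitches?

The A clarinet sounds a minor third below written, so transpose each written note down a minor third.
A5 becomes F#5
A4 becomes F#4
Gb5 becomes Eb5
G#5 becomes E#5
Gb5 becomes Eb5

F#5 F#4 Eb5 E#5 Eb5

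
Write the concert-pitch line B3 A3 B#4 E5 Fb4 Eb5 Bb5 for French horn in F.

F#4 E4 F##5 B5 Cb5 Bb5 F6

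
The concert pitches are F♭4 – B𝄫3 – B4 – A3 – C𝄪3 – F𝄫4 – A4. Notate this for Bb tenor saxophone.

The Bb tenor saxophone sounds a major ninth below written, so the written part must be a major ninth above concert — transpose each note up.
Fb4 -> Gb5
Bbb3 -> Cb5
B4 -> C#6
A3 -> B4
C##3 -> D##4
Fbb4 -> Gbb5
A4 -> B5

Gb5 Cb5 C#6 B4 D##4 Gbb5 B5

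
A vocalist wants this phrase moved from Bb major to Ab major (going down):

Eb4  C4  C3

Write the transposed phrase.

From Bb down to Ab is a major second; apply that to each pitch.
Eb4 gives Db4
C4 gives Bb3
C3 gives Bb2

Db4 Bb3 Bb2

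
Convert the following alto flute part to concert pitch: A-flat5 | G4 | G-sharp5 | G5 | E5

Eb5 D4 D#5 D5 B4

Written C4 on the alto flute sounds as G3, a perfect fourth lower; apply that shift to every note.
Ab5 gives Eb5
G4 gives D4
G#5 gives D#5
G5 gives D5
E5 gives B4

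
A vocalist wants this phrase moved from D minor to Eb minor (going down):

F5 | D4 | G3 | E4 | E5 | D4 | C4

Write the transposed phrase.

Gb4 Eb3 Ab2 F3 F4 Eb3 Db3

D minor to Eb minor down is a major seventh, so every note moves down by that interval.
F5 to Gb4
D4 to Eb3
G3 to Ab2
E4 to F3
E5 to F4
D4 to Eb3
C4 to Db3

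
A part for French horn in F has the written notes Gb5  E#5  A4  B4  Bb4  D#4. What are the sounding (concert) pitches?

Written C4 on the French horn in F sounds as F3, a perfect fifth lower; apply that shift to every note.
Gb5 gives Cb5
E#5 gives A#4
A4 gives D4
B4 gives E4
Bb4 gives Eb4
D#4 gives G#3

Cb5 A#4 D4 E4 Eb4 G#3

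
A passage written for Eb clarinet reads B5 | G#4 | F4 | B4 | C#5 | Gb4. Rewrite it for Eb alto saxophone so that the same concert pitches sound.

B6 G#5 F5 B5 C#6 Gb5

First find concert pitch: the Eb clarinet sounds a minor third above written, so B5 G#4 F4 B4 C#5 Gb4 sounds D6 B4 Ab4 D5 E5 Bbb4.
Then write for Eb alto saxophone: it sounds a major sixth below written, so the part must be a major sixth above concert.
D6 → B6
B4 → G#5
Ab4 → F5
D5 → B5
E5 → C#6
Bbb4 → Gb5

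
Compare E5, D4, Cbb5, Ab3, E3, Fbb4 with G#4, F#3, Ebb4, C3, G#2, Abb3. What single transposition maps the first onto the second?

From E5 to G#4 is 6 letter names — a sixth of some quality.
G#4 to E5 is 8 semitones, which makes it a minor sixth; the second version is lower, so the direction is down.
Checking another pair — Fbb4 → Abb3 — gives the same interval.

down a minor sixth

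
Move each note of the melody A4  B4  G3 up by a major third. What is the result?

C#5 D#5 B3

A4: a third up reaches C, and 4 semitones makes it C#5.
A major third up from B4 gives D#5.
A major third up from G3 gives B3.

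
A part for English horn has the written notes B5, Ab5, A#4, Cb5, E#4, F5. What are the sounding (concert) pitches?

E5 Db5 D#4 Fb4 A#3 Bb4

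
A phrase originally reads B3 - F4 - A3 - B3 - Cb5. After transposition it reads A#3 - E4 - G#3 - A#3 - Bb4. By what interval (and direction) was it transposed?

Take the first pair: B3 → A#3. B to A spans 2 letter names, so the interval is some kind of second.
A#3 to B3 is 1 semitone, which makes it a minor second; the second version is lower, so the direction is down.
Checking another pair — Cb5 → Bb4 — gives the same interval.

down a minor second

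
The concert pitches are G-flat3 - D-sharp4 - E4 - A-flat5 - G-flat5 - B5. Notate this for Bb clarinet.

Ab3 E#4 F#4 Bb5 Ab5 C#6

The Bb clarinet sounds a major second below written, so the written part must be a major second above concert — transpose each note up.
Gb3 to Ab3
D#4 to E#4
E4 to F#4
Ab5 to Bb5
Gb5 to Ab5
B5 to C#6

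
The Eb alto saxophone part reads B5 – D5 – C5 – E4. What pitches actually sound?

D5 F4 Eb4 G3

The Eb alto saxophone sounds a major sixth below written, so transpose each written note down a major sixth.
B5 becomes D5
D5 becomes F4
C5 becomes Eb4
E4 becomes G3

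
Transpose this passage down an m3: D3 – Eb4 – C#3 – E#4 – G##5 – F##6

B2 C4 A#2 C##4 E##5 D##6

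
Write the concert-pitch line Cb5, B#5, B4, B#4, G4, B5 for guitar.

Cb6 B#6 B5 B#5 G5 B6

The guitar sounds a perfect octave below written, so the written part must be a perfect octave above concert — transpose each note up.
Cb5 → Cb6
B#5 → B#6
B4 → B5
B#4 → B#5
G4 → G5
B5 → B6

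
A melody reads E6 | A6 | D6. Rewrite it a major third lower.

C6 F6 Bb5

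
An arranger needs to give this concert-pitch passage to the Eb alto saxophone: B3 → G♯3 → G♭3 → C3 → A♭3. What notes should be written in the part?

G#4 E#4 Eb4 A3 F4

Written C4 sounds as Eb3 on the Eb alto saxophone, so concert pitches are written a major sixth up.
B3 -> G#4
G#3 -> E#4
Gb3 -> Eb4
C3 -> A3
Ab3 -> F4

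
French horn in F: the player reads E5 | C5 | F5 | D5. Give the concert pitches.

A4 F4 Bb4 G4

The French horn in F sounds a perfect fifth below written, so transpose each written note down a perfect fifth.
E5 gives A4
C5 gives F4
F5 gives Bb4
D5 gives G4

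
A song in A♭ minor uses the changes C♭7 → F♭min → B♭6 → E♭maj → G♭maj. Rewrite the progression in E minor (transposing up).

G7 Cmin F#6 Bmaj Dmaj

A♭ minor up to E minor is an augmented fifth; each chord root moves by that interval while the quality stays the same.
C♭7: root C♭ up an augmented fifth → G, giving G7.
F♭min: root F♭ up an augmented fifth → C, giving Cmin.
B♭6: root B♭ up an augmented fifth → F#, giving F#6.
E♭maj: root E♭ up an augmented fifth → B, giving Bmaj.
G♭maj: root G♭ up an augmented fifth → D, giving Dmaj.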